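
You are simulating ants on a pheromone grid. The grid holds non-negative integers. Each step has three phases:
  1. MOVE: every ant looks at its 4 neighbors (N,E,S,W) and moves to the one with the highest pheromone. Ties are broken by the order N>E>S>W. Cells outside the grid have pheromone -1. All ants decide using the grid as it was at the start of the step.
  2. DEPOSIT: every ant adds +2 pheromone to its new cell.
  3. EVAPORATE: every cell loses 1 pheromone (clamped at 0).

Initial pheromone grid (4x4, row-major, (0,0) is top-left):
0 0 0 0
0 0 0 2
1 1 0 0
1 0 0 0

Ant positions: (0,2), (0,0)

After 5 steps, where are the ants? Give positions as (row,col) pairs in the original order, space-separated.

Step 1: ant0:(0,2)->E->(0,3) | ant1:(0,0)->E->(0,1)
  grid max=1 at (0,1)
Step 2: ant0:(0,3)->S->(1,3) | ant1:(0,1)->E->(0,2)
  grid max=2 at (1,3)
Step 3: ant0:(1,3)->N->(0,3) | ant1:(0,2)->E->(0,3)
  grid max=3 at (0,3)
Step 4: ant0:(0,3)->S->(1,3) | ant1:(0,3)->S->(1,3)
  grid max=4 at (1,3)
Step 5: ant0:(1,3)->N->(0,3) | ant1:(1,3)->N->(0,3)
  grid max=5 at (0,3)

(0,3) (0,3)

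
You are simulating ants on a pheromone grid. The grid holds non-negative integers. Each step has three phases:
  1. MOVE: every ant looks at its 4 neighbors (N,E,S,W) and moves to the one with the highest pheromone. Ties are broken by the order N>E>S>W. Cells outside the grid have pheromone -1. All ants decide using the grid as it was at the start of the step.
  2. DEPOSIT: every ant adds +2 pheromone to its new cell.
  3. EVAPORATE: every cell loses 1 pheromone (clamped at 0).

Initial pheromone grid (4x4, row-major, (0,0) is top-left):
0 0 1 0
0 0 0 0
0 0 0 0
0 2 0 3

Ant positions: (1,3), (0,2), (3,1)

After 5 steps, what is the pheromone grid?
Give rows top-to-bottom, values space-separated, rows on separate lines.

After step 1: ants at (0,3),(0,3),(2,1)
  0 0 0 3
  0 0 0 0
  0 1 0 0
  0 1 0 2
After step 2: ants at (1,3),(1,3),(3,1)
  0 0 0 2
  0 0 0 3
  0 0 0 0
  0 2 0 1
After step 3: ants at (0,3),(0,3),(2,1)
  0 0 0 5
  0 0 0 2
  0 1 0 0
  0 1 0 0
After step 4: ants at (1,3),(1,3),(3,1)
  0 0 0 4
  0 0 0 5
  0 0 0 0
  0 2 0 0
After step 5: ants at (0,3),(0,3),(2,1)
  0 0 0 7
  0 0 0 4
  0 1 0 0
  0 1 0 0

0 0 0 7
0 0 0 4
0 1 0 0
0 1 0 0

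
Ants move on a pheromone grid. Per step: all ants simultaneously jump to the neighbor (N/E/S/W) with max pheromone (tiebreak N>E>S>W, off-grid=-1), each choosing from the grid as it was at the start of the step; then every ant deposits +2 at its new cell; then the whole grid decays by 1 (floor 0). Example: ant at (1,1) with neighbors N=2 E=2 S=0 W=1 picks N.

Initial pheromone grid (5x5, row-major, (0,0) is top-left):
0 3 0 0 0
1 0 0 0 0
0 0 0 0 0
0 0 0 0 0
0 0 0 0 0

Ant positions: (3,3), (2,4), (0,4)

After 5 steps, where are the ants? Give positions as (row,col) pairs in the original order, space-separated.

Step 1: ant0:(3,3)->N->(2,3) | ant1:(2,4)->N->(1,4) | ant2:(0,4)->S->(1,4)
  grid max=3 at (1,4)
Step 2: ant0:(2,3)->N->(1,3) | ant1:(1,4)->N->(0,4) | ant2:(1,4)->N->(0,4)
  grid max=3 at (0,4)
Step 3: ant0:(1,3)->E->(1,4) | ant1:(0,4)->S->(1,4) | ant2:(0,4)->S->(1,4)
  grid max=7 at (1,4)
Step 4: ant0:(1,4)->N->(0,4) | ant1:(1,4)->N->(0,4) | ant2:(1,4)->N->(0,4)
  grid max=7 at (0,4)
Step 5: ant0:(0,4)->S->(1,4) | ant1:(0,4)->S->(1,4) | ant2:(0,4)->S->(1,4)
  grid max=11 at (1,4)

(1,4) (1,4) (1,4)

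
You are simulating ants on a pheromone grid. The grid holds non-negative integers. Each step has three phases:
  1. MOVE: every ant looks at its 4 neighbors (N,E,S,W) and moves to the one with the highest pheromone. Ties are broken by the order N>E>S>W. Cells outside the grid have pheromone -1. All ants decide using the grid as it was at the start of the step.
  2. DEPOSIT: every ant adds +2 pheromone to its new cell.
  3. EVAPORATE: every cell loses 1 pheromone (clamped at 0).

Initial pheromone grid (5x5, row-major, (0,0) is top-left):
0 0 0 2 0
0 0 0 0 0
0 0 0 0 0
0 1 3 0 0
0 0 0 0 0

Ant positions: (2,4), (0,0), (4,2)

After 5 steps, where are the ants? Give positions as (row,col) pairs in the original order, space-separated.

Step 1: ant0:(2,4)->N->(1,4) | ant1:(0,0)->E->(0,1) | ant2:(4,2)->N->(3,2)
  grid max=4 at (3,2)
Step 2: ant0:(1,4)->N->(0,4) | ant1:(0,1)->E->(0,2) | ant2:(3,2)->N->(2,2)
  grid max=3 at (3,2)
Step 3: ant0:(0,4)->S->(1,4) | ant1:(0,2)->E->(0,3) | ant2:(2,2)->S->(3,2)
  grid max=4 at (3,2)
Step 4: ant0:(1,4)->N->(0,4) | ant1:(0,3)->E->(0,4) | ant2:(3,2)->N->(2,2)
  grid max=3 at (0,4)
Step 5: ant0:(0,4)->S->(1,4) | ant1:(0,4)->S->(1,4) | ant2:(2,2)->S->(3,2)
  grid max=4 at (3,2)

(1,4) (1,4) (3,2)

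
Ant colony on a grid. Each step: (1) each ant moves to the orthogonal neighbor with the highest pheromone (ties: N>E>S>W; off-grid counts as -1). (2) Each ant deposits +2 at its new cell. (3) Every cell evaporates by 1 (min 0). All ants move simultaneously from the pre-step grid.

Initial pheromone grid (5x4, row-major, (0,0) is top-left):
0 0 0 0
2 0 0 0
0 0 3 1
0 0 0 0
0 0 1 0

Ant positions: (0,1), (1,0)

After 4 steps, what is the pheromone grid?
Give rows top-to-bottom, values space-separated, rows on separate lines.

After step 1: ants at (0,2),(0,0)
  1 0 1 0
  1 0 0 0
  0 0 2 0
  0 0 0 0
  0 0 0 0
After step 2: ants at (0,3),(1,0)
  0 0 0 1
  2 0 0 0
  0 0 1 0
  0 0 0 0
  0 0 0 0
After step 3: ants at (1,3),(0,0)
  1 0 0 0
  1 0 0 1
  0 0 0 0
  0 0 0 0
  0 0 0 0
After step 4: ants at (0,3),(1,0)
  0 0 0 1
  2 0 0 0
  0 0 0 0
  0 0 0 0
  0 0 0 0

0 0 0 1
2 0 0 0
0 0 0 0
0 0 0 0
0 0 0 0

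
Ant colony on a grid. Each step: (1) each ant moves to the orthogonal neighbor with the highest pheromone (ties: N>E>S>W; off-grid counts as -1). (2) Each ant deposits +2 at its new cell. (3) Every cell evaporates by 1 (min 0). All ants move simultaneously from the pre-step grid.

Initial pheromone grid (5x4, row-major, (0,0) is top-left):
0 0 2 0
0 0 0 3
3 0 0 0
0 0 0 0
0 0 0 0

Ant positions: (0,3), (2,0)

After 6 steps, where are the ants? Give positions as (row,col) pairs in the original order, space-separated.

Step 1: ant0:(0,3)->S->(1,3) | ant1:(2,0)->N->(1,0)
  grid max=4 at (1,3)
Step 2: ant0:(1,3)->N->(0,3) | ant1:(1,0)->S->(2,0)
  grid max=3 at (1,3)
Step 3: ant0:(0,3)->S->(1,3) | ant1:(2,0)->N->(1,0)
  grid max=4 at (1,3)
Step 4: ant0:(1,3)->N->(0,3) | ant1:(1,0)->S->(2,0)
  grid max=3 at (1,3)
Step 5: ant0:(0,3)->S->(1,3) | ant1:(2,0)->N->(1,0)
  grid max=4 at (1,3)
Step 6: ant0:(1,3)->N->(0,3) | ant1:(1,0)->S->(2,0)
  grid max=3 at (1,3)

(0,3) (2,0)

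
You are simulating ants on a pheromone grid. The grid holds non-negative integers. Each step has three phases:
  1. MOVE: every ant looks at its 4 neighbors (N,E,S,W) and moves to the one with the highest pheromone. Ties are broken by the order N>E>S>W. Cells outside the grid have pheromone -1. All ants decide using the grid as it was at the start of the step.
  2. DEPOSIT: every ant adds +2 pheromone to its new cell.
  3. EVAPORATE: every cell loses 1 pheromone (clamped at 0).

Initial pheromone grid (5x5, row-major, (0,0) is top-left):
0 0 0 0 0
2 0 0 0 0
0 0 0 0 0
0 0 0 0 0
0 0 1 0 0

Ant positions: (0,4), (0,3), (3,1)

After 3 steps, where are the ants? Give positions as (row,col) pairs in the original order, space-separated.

Step 1: ant0:(0,4)->S->(1,4) | ant1:(0,3)->E->(0,4) | ant2:(3,1)->N->(2,1)
  grid max=1 at (0,4)
Step 2: ant0:(1,4)->N->(0,4) | ant1:(0,4)->S->(1,4) | ant2:(2,1)->N->(1,1)
  grid max=2 at (0,4)
Step 3: ant0:(0,4)->S->(1,4) | ant1:(1,4)->N->(0,4) | ant2:(1,1)->N->(0,1)
  grid max=3 at (0,4)

(1,4) (0,4) (0,1)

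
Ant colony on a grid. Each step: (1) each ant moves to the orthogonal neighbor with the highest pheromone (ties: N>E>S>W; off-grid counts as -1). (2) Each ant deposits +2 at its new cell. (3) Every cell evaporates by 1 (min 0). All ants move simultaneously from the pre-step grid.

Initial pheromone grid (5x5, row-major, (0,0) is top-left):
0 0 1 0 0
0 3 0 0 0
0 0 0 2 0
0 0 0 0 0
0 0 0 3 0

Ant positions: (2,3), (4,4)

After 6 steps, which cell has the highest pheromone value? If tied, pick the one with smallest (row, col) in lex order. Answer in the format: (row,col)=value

Answer: (4,3)=7

Derivation:
Step 1: ant0:(2,3)->N->(1,3) | ant1:(4,4)->W->(4,3)
  grid max=4 at (4,3)
Step 2: ant0:(1,3)->S->(2,3) | ant1:(4,3)->N->(3,3)
  grid max=3 at (4,3)
Step 3: ant0:(2,3)->S->(3,3) | ant1:(3,3)->S->(4,3)
  grid max=4 at (4,3)
Step 4: ant0:(3,3)->S->(4,3) | ant1:(4,3)->N->(3,3)
  grid max=5 at (4,3)
Step 5: ant0:(4,3)->N->(3,3) | ant1:(3,3)->S->(4,3)
  grid max=6 at (4,3)
Step 6: ant0:(3,3)->S->(4,3) | ant1:(4,3)->N->(3,3)
  grid max=7 at (4,3)
Final grid:
  0 0 0 0 0
  0 0 0 0 0
  0 0 0 0 0
  0 0 0 5 0
  0 0 0 7 0
Max pheromone 7 at (4,3)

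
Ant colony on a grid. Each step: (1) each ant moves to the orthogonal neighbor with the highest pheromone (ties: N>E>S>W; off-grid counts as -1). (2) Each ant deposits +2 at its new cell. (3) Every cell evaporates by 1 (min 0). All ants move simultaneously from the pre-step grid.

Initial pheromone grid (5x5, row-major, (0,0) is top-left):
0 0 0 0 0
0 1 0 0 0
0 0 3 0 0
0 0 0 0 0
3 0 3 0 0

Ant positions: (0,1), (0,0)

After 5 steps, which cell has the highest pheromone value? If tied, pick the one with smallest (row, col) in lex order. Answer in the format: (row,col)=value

Answer: (1,1)=6

Derivation:
Step 1: ant0:(0,1)->S->(1,1) | ant1:(0,0)->E->(0,1)
  grid max=2 at (1,1)
Step 2: ant0:(1,1)->N->(0,1) | ant1:(0,1)->S->(1,1)
  grid max=3 at (1,1)
Step 3: ant0:(0,1)->S->(1,1) | ant1:(1,1)->N->(0,1)
  grid max=4 at (1,1)
Step 4: ant0:(1,1)->N->(0,1) | ant1:(0,1)->S->(1,1)
  grid max=5 at (1,1)
Step 5: ant0:(0,1)->S->(1,1) | ant1:(1,1)->N->(0,1)
  grid max=6 at (1,1)
Final grid:
  0 5 0 0 0
  0 6 0 0 0
  0 0 0 0 0
  0 0 0 0 0
  0 0 0 0 0
Max pheromone 6 at (1,1)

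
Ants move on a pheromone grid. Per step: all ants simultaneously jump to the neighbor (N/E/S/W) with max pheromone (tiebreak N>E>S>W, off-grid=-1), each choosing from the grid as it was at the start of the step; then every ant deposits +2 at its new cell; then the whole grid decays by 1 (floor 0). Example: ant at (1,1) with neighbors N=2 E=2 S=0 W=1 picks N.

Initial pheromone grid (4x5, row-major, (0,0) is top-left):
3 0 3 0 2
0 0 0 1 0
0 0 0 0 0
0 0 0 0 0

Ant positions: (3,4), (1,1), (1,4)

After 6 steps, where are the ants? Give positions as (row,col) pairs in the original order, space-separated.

Step 1: ant0:(3,4)->N->(2,4) | ant1:(1,1)->N->(0,1) | ant2:(1,4)->N->(0,4)
  grid max=3 at (0,4)
Step 2: ant0:(2,4)->N->(1,4) | ant1:(0,1)->E->(0,2) | ant2:(0,4)->S->(1,4)
  grid max=3 at (0,2)
Step 3: ant0:(1,4)->N->(0,4) | ant1:(0,2)->E->(0,3) | ant2:(1,4)->N->(0,4)
  grid max=5 at (0,4)
Step 4: ant0:(0,4)->S->(1,4) | ant1:(0,3)->E->(0,4) | ant2:(0,4)->S->(1,4)
  grid max=6 at (0,4)
Step 5: ant0:(1,4)->N->(0,4) | ant1:(0,4)->S->(1,4) | ant2:(1,4)->N->(0,4)
  grid max=9 at (0,4)
Step 6: ant0:(0,4)->S->(1,4) | ant1:(1,4)->N->(0,4) | ant2:(0,4)->S->(1,4)
  grid max=10 at (0,4)

(1,4) (0,4) (1,4)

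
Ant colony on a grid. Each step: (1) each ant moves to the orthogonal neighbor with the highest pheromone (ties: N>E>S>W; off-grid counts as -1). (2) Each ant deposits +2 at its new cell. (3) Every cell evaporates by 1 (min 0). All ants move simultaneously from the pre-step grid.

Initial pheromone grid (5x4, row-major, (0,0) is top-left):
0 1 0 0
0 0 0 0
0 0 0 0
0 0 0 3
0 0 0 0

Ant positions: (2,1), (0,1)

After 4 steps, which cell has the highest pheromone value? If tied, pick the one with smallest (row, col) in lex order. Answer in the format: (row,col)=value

Step 1: ant0:(2,1)->N->(1,1) | ant1:(0,1)->E->(0,2)
  grid max=2 at (3,3)
Step 2: ant0:(1,1)->N->(0,1) | ant1:(0,2)->E->(0,3)
  grid max=1 at (0,1)
Step 3: ant0:(0,1)->E->(0,2) | ant1:(0,3)->S->(1,3)
  grid max=1 at (0,2)
Step 4: ant0:(0,2)->E->(0,3) | ant1:(1,3)->N->(0,3)
  grid max=3 at (0,3)
Final grid:
  0 0 0 3
  0 0 0 0
  0 0 0 0
  0 0 0 0
  0 0 0 0
Max pheromone 3 at (0,3)

Answer: (0,3)=3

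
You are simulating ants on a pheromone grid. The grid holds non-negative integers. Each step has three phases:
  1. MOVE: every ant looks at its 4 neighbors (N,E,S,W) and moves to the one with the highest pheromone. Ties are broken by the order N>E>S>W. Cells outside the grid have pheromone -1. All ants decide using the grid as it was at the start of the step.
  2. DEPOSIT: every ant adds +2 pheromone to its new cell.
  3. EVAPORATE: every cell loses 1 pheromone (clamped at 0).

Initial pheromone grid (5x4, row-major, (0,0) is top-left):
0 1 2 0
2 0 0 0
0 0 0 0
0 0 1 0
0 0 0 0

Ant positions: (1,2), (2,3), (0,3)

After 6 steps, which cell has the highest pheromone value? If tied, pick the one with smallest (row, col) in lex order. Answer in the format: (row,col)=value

Answer: (0,3)=13

Derivation:
Step 1: ant0:(1,2)->N->(0,2) | ant1:(2,3)->N->(1,3) | ant2:(0,3)->W->(0,2)
  grid max=5 at (0,2)
Step 2: ant0:(0,2)->E->(0,3) | ant1:(1,3)->N->(0,3) | ant2:(0,2)->E->(0,3)
  grid max=5 at (0,3)
Step 3: ant0:(0,3)->W->(0,2) | ant1:(0,3)->W->(0,2) | ant2:(0,3)->W->(0,2)
  grid max=9 at (0,2)
Step 4: ant0:(0,2)->E->(0,3) | ant1:(0,2)->E->(0,3) | ant2:(0,2)->E->(0,3)
  grid max=9 at (0,3)
Step 5: ant0:(0,3)->W->(0,2) | ant1:(0,3)->W->(0,2) | ant2:(0,3)->W->(0,2)
  grid max=13 at (0,2)
Step 6: ant0:(0,2)->E->(0,3) | ant1:(0,2)->E->(0,3) | ant2:(0,2)->E->(0,3)
  grid max=13 at (0,3)
Final grid:
  0 0 12 13
  0 0 0 0
  0 0 0 0
  0 0 0 0
  0 0 0 0
Max pheromone 13 at (0,3)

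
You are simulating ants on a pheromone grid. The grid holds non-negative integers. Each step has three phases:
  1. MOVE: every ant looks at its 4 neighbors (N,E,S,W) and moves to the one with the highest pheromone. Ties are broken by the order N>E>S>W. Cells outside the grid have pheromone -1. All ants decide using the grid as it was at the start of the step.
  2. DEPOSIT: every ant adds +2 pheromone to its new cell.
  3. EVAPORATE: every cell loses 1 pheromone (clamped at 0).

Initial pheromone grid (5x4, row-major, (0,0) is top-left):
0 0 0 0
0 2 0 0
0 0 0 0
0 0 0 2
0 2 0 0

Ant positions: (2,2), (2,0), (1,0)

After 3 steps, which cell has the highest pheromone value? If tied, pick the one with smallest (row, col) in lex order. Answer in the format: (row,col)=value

Answer: (1,1)=7

Derivation:
Step 1: ant0:(2,2)->N->(1,2) | ant1:(2,0)->N->(1,0) | ant2:(1,0)->E->(1,1)
  grid max=3 at (1,1)
Step 2: ant0:(1,2)->W->(1,1) | ant1:(1,0)->E->(1,1) | ant2:(1,1)->E->(1,2)
  grid max=6 at (1,1)
Step 3: ant0:(1,1)->E->(1,2) | ant1:(1,1)->E->(1,2) | ant2:(1,2)->W->(1,1)
  grid max=7 at (1,1)
Final grid:
  0 0 0 0
  0 7 5 0
  0 0 0 0
  0 0 0 0
  0 0 0 0
Max pheromone 7 at (1,1)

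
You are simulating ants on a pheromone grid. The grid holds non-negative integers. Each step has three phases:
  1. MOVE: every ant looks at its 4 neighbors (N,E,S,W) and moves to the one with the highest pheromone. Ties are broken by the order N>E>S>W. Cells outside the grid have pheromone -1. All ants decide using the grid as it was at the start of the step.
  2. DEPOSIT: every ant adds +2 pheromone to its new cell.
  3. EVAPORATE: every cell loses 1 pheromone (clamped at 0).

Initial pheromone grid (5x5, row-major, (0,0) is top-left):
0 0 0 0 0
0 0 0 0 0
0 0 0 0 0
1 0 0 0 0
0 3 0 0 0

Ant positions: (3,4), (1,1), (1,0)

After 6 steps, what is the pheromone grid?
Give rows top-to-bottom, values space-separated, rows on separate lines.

After step 1: ants at (2,4),(0,1),(0,0)
  1 1 0 0 0
  0 0 0 0 0
  0 0 0 0 1
  0 0 0 0 0
  0 2 0 0 0
After step 2: ants at (1,4),(0,0),(0,1)
  2 2 0 0 0
  0 0 0 0 1
  0 0 0 0 0
  0 0 0 0 0
  0 1 0 0 0
After step 3: ants at (0,4),(0,1),(0,0)
  3 3 0 0 1
  0 0 0 0 0
  0 0 0 0 0
  0 0 0 0 0
  0 0 0 0 0
After step 4: ants at (1,4),(0,0),(0,1)
  4 4 0 0 0
  0 0 0 0 1
  0 0 0 0 0
  0 0 0 0 0
  0 0 0 0 0
After step 5: ants at (0,4),(0,1),(0,0)
  5 5 0 0 1
  0 0 0 0 0
  0 0 0 0 0
  0 0 0 0 0
  0 0 0 0 0
After step 6: ants at (1,4),(0,0),(0,1)
  6 6 0 0 0
  0 0 0 0 1
  0 0 0 0 0
  0 0 0 0 0
  0 0 0 0 0

6 6 0 0 0
0 0 0 0 1
0 0 0 0 0
0 0 0 0 0
0 0 0 0 0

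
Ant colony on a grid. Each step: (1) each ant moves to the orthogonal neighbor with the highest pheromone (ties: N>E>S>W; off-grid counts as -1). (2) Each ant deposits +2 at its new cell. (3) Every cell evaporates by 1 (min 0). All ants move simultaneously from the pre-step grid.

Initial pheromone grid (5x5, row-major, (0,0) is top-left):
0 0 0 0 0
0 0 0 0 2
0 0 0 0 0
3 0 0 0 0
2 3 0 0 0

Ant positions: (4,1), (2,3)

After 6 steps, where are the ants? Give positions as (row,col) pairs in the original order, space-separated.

Step 1: ant0:(4,1)->W->(4,0) | ant1:(2,3)->N->(1,3)
  grid max=3 at (4,0)
Step 2: ant0:(4,0)->N->(3,0) | ant1:(1,3)->E->(1,4)
  grid max=3 at (3,0)
Step 3: ant0:(3,0)->S->(4,0) | ant1:(1,4)->N->(0,4)
  grid max=3 at (4,0)
Step 4: ant0:(4,0)->N->(3,0) | ant1:(0,4)->S->(1,4)
  grid max=3 at (3,0)
Step 5: ant0:(3,0)->S->(4,0) | ant1:(1,4)->N->(0,4)
  grid max=3 at (4,0)
Step 6: ant0:(4,0)->N->(3,0) | ant1:(0,4)->S->(1,4)
  grid max=3 at (3,0)

(3,0) (1,4)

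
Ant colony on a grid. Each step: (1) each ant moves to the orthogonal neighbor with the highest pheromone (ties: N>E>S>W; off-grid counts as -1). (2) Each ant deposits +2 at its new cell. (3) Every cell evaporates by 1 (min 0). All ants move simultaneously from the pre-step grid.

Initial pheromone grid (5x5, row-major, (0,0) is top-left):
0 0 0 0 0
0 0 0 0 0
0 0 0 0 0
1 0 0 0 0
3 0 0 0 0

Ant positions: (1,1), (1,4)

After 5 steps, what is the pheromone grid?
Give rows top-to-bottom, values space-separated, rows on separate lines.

After step 1: ants at (0,1),(0,4)
  0 1 0 0 1
  0 0 0 0 0
  0 0 0 0 0
  0 0 0 0 0
  2 0 0 0 0
After step 2: ants at (0,2),(1,4)
  0 0 1 0 0
  0 0 0 0 1
  0 0 0 0 0
  0 0 0 0 0
  1 0 0 0 0
After step 3: ants at (0,3),(0,4)
  0 0 0 1 1
  0 0 0 0 0
  0 0 0 0 0
  0 0 0 0 0
  0 0 0 0 0
After step 4: ants at (0,4),(0,3)
  0 0 0 2 2
  0 0 0 0 0
  0 0 0 0 0
  0 0 0 0 0
  0 0 0 0 0
After step 5: ants at (0,3),(0,4)
  0 0 0 3 3
  0 0 0 0 0
  0 0 0 0 0
  0 0 0 0 0
  0 0 0 0 0

0 0 0 3 3
0 0 0 0 0
0 0 0 0 0
0 0 0 0 0
0 0 0 0 0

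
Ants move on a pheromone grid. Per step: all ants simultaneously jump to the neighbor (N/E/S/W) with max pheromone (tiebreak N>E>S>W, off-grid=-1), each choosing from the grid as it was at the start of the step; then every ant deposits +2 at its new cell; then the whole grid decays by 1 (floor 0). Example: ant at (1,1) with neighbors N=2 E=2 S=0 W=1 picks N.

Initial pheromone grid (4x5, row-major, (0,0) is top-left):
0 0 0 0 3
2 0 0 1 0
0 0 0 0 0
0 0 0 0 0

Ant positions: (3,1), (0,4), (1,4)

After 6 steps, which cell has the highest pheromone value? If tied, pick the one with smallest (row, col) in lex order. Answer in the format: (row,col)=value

Step 1: ant0:(3,1)->N->(2,1) | ant1:(0,4)->S->(1,4) | ant2:(1,4)->N->(0,4)
  grid max=4 at (0,4)
Step 2: ant0:(2,1)->N->(1,1) | ant1:(1,4)->N->(0,4) | ant2:(0,4)->S->(1,4)
  grid max=5 at (0,4)
Step 3: ant0:(1,1)->N->(0,1) | ant1:(0,4)->S->(1,4) | ant2:(1,4)->N->(0,4)
  grid max=6 at (0,4)
Step 4: ant0:(0,1)->E->(0,2) | ant1:(1,4)->N->(0,4) | ant2:(0,4)->S->(1,4)
  grid max=7 at (0,4)
Step 5: ant0:(0,2)->E->(0,3) | ant1:(0,4)->S->(1,4) | ant2:(1,4)->N->(0,4)
  grid max=8 at (0,4)
Step 6: ant0:(0,3)->E->(0,4) | ant1:(1,4)->N->(0,4) | ant2:(0,4)->S->(1,4)
  grid max=11 at (0,4)
Final grid:
  0 0 0 0 11
  0 0 0 0 6
  0 0 0 0 0
  0 0 0 0 0
Max pheromone 11 at (0,4)

Answer: (0,4)=11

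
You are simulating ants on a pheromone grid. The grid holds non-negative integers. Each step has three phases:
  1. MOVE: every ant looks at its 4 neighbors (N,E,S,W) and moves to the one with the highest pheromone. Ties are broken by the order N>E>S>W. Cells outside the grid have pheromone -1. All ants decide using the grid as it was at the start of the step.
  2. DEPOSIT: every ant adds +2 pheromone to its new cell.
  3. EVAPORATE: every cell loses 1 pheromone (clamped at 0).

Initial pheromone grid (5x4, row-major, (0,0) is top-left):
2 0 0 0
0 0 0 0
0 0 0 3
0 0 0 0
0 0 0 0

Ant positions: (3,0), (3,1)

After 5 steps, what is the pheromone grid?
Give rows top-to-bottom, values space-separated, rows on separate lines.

After step 1: ants at (2,0),(2,1)
  1 0 0 0
  0 0 0 0
  1 1 0 2
  0 0 0 0
  0 0 0 0
After step 2: ants at (2,1),(2,0)
  0 0 0 0
  0 0 0 0
  2 2 0 1
  0 0 0 0
  0 0 0 0
After step 3: ants at (2,0),(2,1)
  0 0 0 0
  0 0 0 0
  3 3 0 0
  0 0 0 0
  0 0 0 0
After step 4: ants at (2,1),(2,0)
  0 0 0 0
  0 0 0 0
  4 4 0 0
  0 0 0 0
  0 0 0 0
After step 5: ants at (2,0),(2,1)
  0 0 0 0
  0 0 0 0
  5 5 0 0
  0 0 0 0
  0 0 0 0

0 0 0 0
0 0 0 0
5 5 0 0
0 0 0 0
0 0 0 0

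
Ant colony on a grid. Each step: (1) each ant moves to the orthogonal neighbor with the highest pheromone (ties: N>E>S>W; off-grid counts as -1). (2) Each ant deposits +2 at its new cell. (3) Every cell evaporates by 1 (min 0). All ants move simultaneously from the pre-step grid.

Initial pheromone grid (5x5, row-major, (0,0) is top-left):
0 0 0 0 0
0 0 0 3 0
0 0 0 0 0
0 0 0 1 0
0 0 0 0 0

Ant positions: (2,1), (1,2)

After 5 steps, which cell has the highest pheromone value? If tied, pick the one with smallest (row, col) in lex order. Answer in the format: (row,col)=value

Answer: (1,3)=6

Derivation:
Step 1: ant0:(2,1)->N->(1,1) | ant1:(1,2)->E->(1,3)
  grid max=4 at (1,3)
Step 2: ant0:(1,1)->N->(0,1) | ant1:(1,3)->N->(0,3)
  grid max=3 at (1,3)
Step 3: ant0:(0,1)->E->(0,2) | ant1:(0,3)->S->(1,3)
  grid max=4 at (1,3)
Step 4: ant0:(0,2)->E->(0,3) | ant1:(1,3)->N->(0,3)
  grid max=3 at (0,3)
Step 5: ant0:(0,3)->S->(1,3) | ant1:(0,3)->S->(1,3)
  grid max=6 at (1,3)
Final grid:
  0 0 0 2 0
  0 0 0 6 0
  0 0 0 0 0
  0 0 0 0 0
  0 0 0 0 0
Max pheromone 6 at (1,3)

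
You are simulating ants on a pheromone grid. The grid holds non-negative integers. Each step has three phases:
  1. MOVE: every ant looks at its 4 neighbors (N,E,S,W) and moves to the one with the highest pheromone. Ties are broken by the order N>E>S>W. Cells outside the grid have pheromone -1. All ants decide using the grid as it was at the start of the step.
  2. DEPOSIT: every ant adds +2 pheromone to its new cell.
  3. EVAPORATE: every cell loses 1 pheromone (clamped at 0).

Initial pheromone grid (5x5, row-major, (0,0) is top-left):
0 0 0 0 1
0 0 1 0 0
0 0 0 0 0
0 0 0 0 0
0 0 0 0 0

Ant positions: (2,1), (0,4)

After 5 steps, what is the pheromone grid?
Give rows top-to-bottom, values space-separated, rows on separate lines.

After step 1: ants at (1,1),(1,4)
  0 0 0 0 0
  0 1 0 0 1
  0 0 0 0 0
  0 0 0 0 0
  0 0 0 0 0
After step 2: ants at (0,1),(0,4)
  0 1 0 0 1
  0 0 0 0 0
  0 0 0 0 0
  0 0 0 0 0
  0 0 0 0 0
After step 3: ants at (0,2),(1,4)
  0 0 1 0 0
  0 0 0 0 1
  0 0 0 0 0
  0 0 0 0 0
  0 0 0 0 0
After step 4: ants at (0,3),(0,4)
  0 0 0 1 1
  0 0 0 0 0
  0 0 0 0 0
  0 0 0 0 0
  0 0 0 0 0
After step 5: ants at (0,4),(0,3)
  0 0 0 2 2
  0 0 0 0 0
  0 0 0 0 0
  0 0 0 0 0
  0 0 0 0 0

0 0 0 2 2
0 0 0 0 0
0 0 0 0 0
0 0 0 0 0
0 0 0 0 0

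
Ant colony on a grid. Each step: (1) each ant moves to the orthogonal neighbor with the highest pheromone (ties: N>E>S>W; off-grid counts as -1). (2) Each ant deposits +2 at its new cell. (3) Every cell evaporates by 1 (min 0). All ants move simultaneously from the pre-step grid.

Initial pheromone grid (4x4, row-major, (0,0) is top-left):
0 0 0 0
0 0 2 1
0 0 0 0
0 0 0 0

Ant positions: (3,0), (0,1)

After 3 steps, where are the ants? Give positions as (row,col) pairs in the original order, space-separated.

Step 1: ant0:(3,0)->N->(2,0) | ant1:(0,1)->E->(0,2)
  grid max=1 at (0,2)
Step 2: ant0:(2,0)->N->(1,0) | ant1:(0,2)->S->(1,2)
  grid max=2 at (1,2)
Step 3: ant0:(1,0)->N->(0,0) | ant1:(1,2)->N->(0,2)
  grid max=1 at (0,0)

(0,0) (0,2)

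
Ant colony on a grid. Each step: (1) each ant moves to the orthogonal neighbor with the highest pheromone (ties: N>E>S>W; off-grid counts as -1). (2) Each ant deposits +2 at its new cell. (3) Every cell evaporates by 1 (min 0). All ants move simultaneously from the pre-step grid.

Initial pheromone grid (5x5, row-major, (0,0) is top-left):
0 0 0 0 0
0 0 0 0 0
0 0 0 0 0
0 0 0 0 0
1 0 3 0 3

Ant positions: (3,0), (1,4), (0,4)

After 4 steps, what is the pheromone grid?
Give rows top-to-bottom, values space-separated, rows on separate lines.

After step 1: ants at (4,0),(0,4),(1,4)
  0 0 0 0 1
  0 0 0 0 1
  0 0 0 0 0
  0 0 0 0 0
  2 0 2 0 2
After step 2: ants at (3,0),(1,4),(0,4)
  0 0 0 0 2
  0 0 0 0 2
  0 0 0 0 0
  1 0 0 0 0
  1 0 1 0 1
After step 3: ants at (4,0),(0,4),(1,4)
  0 0 0 0 3
  0 0 0 0 3
  0 0 0 0 0
  0 0 0 0 0
  2 0 0 0 0
After step 4: ants at (3,0),(1,4),(0,4)
  0 0 0 0 4
  0 0 0 0 4
  0 0 0 0 0
  1 0 0 0 0
  1 0 0 0 0

0 0 0 0 4
0 0 0 0 4
0 0 0 0 0
1 0 0 0 0
1 0 0 0 0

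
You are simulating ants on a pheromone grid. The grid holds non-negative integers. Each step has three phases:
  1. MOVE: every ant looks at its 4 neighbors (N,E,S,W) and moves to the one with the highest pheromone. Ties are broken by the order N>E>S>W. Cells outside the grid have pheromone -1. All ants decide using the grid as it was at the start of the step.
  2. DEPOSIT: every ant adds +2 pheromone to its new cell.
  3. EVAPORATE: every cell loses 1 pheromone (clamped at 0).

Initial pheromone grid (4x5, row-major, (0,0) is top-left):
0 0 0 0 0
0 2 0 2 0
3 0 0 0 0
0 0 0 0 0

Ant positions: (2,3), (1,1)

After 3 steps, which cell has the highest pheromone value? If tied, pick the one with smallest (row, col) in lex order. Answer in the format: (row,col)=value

Step 1: ant0:(2,3)->N->(1,3) | ant1:(1,1)->N->(0,1)
  grid max=3 at (1,3)
Step 2: ant0:(1,3)->N->(0,3) | ant1:(0,1)->S->(1,1)
  grid max=2 at (1,1)
Step 3: ant0:(0,3)->S->(1,3) | ant1:(1,1)->N->(0,1)
  grid max=3 at (1,3)
Final grid:
  0 1 0 0 0
  0 1 0 3 0
  0 0 0 0 0
  0 0 0 0 0
Max pheromone 3 at (1,3)

Answer: (1,3)=3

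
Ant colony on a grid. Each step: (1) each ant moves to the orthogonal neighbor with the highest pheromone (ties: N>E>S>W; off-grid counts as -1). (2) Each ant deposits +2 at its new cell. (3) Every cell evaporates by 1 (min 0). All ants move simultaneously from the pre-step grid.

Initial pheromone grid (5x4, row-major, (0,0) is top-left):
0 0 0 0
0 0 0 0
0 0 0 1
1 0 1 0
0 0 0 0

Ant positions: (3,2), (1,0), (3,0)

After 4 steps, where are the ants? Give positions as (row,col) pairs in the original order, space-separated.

Step 1: ant0:(3,2)->N->(2,2) | ant1:(1,0)->N->(0,0) | ant2:(3,0)->N->(2,0)
  grid max=1 at (0,0)
Step 2: ant0:(2,2)->N->(1,2) | ant1:(0,0)->E->(0,1) | ant2:(2,0)->N->(1,0)
  grid max=1 at (0,1)
Step 3: ant0:(1,2)->N->(0,2) | ant1:(0,1)->E->(0,2) | ant2:(1,0)->N->(0,0)
  grid max=3 at (0,2)
Step 4: ant0:(0,2)->E->(0,3) | ant1:(0,2)->E->(0,3) | ant2:(0,0)->E->(0,1)
  grid max=3 at (0,3)

(0,3) (0,3) (0,1)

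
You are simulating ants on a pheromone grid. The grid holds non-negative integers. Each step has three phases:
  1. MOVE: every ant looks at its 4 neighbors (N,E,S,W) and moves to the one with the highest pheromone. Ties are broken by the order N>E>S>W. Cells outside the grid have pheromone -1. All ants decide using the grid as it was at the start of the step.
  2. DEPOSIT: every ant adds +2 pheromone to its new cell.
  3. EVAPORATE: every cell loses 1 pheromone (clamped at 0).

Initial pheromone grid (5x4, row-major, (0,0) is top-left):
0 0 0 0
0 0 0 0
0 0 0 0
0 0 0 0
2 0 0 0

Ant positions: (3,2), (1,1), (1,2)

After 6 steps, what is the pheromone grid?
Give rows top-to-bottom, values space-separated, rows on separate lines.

After step 1: ants at (2,2),(0,1),(0,2)
  0 1 1 0
  0 0 0 0
  0 0 1 0
  0 0 0 0
  1 0 0 0
After step 2: ants at (1,2),(0,2),(0,1)
  0 2 2 0
  0 0 1 0
  0 0 0 0
  0 0 0 0
  0 0 0 0
After step 3: ants at (0,2),(0,1),(0,2)
  0 3 5 0
  0 0 0 0
  0 0 0 0
  0 0 0 0
  0 0 0 0
After step 4: ants at (0,1),(0,2),(0,1)
  0 6 6 0
  0 0 0 0
  0 0 0 0
  0 0 0 0
  0 0 0 0
After step 5: ants at (0,2),(0,1),(0,2)
  0 7 9 0
  0 0 0 0
  0 0 0 0
  0 0 0 0
  0 0 0 0
After step 6: ants at (0,1),(0,2),(0,1)
  0 10 10 0
  0 0 0 0
  0 0 0 0
  0 0 0 0
  0 0 0 0

0 10 10 0
0 0 0 0
0 0 0 0
0 0 0 0
0 0 0 0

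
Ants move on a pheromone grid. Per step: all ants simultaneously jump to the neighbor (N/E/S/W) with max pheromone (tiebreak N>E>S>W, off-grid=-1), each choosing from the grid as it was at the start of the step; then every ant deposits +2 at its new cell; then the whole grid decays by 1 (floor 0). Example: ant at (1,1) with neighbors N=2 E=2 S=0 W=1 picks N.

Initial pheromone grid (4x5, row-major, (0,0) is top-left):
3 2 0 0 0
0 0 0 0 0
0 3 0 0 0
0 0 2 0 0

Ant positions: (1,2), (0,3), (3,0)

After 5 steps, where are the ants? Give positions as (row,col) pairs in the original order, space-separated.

Step 1: ant0:(1,2)->N->(0,2) | ant1:(0,3)->E->(0,4) | ant2:(3,0)->N->(2,0)
  grid max=2 at (0,0)
Step 2: ant0:(0,2)->W->(0,1) | ant1:(0,4)->S->(1,4) | ant2:(2,0)->E->(2,1)
  grid max=3 at (2,1)
Step 3: ant0:(0,1)->W->(0,0) | ant1:(1,4)->N->(0,4) | ant2:(2,1)->N->(1,1)
  grid max=2 at (0,0)
Step 4: ant0:(0,0)->E->(0,1) | ant1:(0,4)->S->(1,4) | ant2:(1,1)->S->(2,1)
  grid max=3 at (2,1)
Step 5: ant0:(0,1)->W->(0,0) | ant1:(1,4)->N->(0,4) | ant2:(2,1)->N->(1,1)
  grid max=2 at (0,0)

(0,0) (0,4) (1,1)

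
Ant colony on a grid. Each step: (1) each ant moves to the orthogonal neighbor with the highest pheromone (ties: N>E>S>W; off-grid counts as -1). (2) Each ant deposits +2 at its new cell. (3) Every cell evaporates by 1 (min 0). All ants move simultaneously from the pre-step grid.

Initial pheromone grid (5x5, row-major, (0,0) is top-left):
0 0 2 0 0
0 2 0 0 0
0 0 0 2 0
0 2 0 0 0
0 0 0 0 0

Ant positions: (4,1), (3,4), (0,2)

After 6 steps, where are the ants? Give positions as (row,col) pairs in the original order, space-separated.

Step 1: ant0:(4,1)->N->(3,1) | ant1:(3,4)->N->(2,4) | ant2:(0,2)->E->(0,3)
  grid max=3 at (3,1)
Step 2: ant0:(3,1)->N->(2,1) | ant1:(2,4)->W->(2,3) | ant2:(0,3)->W->(0,2)
  grid max=2 at (0,2)
Step 3: ant0:(2,1)->S->(3,1) | ant1:(2,3)->N->(1,3) | ant2:(0,2)->E->(0,3)
  grid max=3 at (3,1)
Step 4: ant0:(3,1)->N->(2,1) | ant1:(1,3)->N->(0,3) | ant2:(0,3)->S->(1,3)
  grid max=2 at (0,3)
Step 5: ant0:(2,1)->S->(3,1) | ant1:(0,3)->S->(1,3) | ant2:(1,3)->N->(0,3)
  grid max=3 at (0,3)
Step 6: ant0:(3,1)->N->(2,1) | ant1:(1,3)->N->(0,3) | ant2:(0,3)->S->(1,3)
  grid max=4 at (0,3)

(2,1) (0,3) (1,3)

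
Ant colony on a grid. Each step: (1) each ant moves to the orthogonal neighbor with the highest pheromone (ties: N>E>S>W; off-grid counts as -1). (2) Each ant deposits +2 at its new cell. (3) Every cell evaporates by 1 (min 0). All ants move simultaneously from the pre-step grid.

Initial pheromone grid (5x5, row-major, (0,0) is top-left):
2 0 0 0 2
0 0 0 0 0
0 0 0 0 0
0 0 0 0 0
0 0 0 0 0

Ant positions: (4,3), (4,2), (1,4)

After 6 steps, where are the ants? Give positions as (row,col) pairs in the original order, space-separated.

Step 1: ant0:(4,3)->N->(3,3) | ant1:(4,2)->N->(3,2) | ant2:(1,4)->N->(0,4)
  grid max=3 at (0,4)
Step 2: ant0:(3,3)->W->(3,2) | ant1:(3,2)->E->(3,3) | ant2:(0,4)->S->(1,4)
  grid max=2 at (0,4)
Step 3: ant0:(3,2)->E->(3,3) | ant1:(3,3)->W->(3,2) | ant2:(1,4)->N->(0,4)
  grid max=3 at (0,4)
Step 4: ant0:(3,3)->W->(3,2) | ant1:(3,2)->E->(3,3) | ant2:(0,4)->S->(1,4)
  grid max=4 at (3,2)
Step 5: ant0:(3,2)->E->(3,3) | ant1:(3,3)->W->(3,2) | ant2:(1,4)->N->(0,4)
  grid max=5 at (3,2)
Step 6: ant0:(3,3)->W->(3,2) | ant1:(3,2)->E->(3,3) | ant2:(0,4)->S->(1,4)
  grid max=6 at (3,2)

(3,2) (3,3) (1,4)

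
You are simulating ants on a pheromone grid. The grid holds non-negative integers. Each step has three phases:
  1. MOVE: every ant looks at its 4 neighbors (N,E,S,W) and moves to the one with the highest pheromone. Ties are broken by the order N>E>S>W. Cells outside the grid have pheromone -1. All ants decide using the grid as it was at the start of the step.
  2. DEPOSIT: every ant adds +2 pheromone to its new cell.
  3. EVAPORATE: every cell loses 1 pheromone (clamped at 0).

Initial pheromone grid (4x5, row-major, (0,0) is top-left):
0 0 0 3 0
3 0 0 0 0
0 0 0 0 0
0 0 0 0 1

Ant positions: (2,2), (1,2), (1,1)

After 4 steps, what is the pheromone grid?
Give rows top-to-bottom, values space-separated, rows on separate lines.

After step 1: ants at (1,2),(0,2),(1,0)
  0 0 1 2 0
  4 0 1 0 0
  0 0 0 0 0
  0 0 0 0 0
After step 2: ants at (0,2),(0,3),(0,0)
  1 0 2 3 0
  3 0 0 0 0
  0 0 0 0 0
  0 0 0 0 0
After step 3: ants at (0,3),(0,2),(1,0)
  0 0 3 4 0
  4 0 0 0 0
  0 0 0 0 0
  0 0 0 0 0
After step 4: ants at (0,2),(0,3),(0,0)
  1 0 4 5 0
  3 0 0 0 0
  0 0 0 0 0
  0 0 0 0 0

1 0 4 5 0
3 0 0 0 0
0 0 0 0 0
0 0 0 0 0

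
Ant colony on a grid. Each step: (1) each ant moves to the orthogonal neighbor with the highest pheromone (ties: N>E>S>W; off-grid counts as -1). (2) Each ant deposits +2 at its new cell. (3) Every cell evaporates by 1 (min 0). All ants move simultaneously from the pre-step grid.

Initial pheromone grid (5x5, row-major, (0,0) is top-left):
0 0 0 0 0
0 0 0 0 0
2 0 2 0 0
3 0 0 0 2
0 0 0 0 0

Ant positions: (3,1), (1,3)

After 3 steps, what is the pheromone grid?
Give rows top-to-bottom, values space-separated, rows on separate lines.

After step 1: ants at (3,0),(0,3)
  0 0 0 1 0
  0 0 0 0 0
  1 0 1 0 0
  4 0 0 0 1
  0 0 0 0 0
After step 2: ants at (2,0),(0,4)
  0 0 0 0 1
  0 0 0 0 0
  2 0 0 0 0
  3 0 0 0 0
  0 0 0 0 0
After step 3: ants at (3,0),(1,4)
  0 0 0 0 0
  0 0 0 0 1
  1 0 0 0 0
  4 0 0 0 0
  0 0 0 0 0

0 0 0 0 0
0 0 0 0 1
1 0 0 0 0
4 0 0 0 0
0 0 0 0 0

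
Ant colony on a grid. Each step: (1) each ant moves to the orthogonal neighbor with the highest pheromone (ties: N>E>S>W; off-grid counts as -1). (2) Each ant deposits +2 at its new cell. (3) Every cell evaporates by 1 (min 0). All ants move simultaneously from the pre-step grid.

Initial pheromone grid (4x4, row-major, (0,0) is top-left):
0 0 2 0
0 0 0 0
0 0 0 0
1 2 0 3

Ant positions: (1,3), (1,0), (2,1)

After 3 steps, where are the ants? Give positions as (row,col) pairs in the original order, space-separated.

Step 1: ant0:(1,3)->N->(0,3) | ant1:(1,0)->N->(0,0) | ant2:(2,1)->S->(3,1)
  grid max=3 at (3,1)
Step 2: ant0:(0,3)->W->(0,2) | ant1:(0,0)->E->(0,1) | ant2:(3,1)->N->(2,1)
  grid max=2 at (0,2)
Step 3: ant0:(0,2)->W->(0,1) | ant1:(0,1)->E->(0,2) | ant2:(2,1)->S->(3,1)
  grid max=3 at (0,2)

(0,1) (0,2) (3,1)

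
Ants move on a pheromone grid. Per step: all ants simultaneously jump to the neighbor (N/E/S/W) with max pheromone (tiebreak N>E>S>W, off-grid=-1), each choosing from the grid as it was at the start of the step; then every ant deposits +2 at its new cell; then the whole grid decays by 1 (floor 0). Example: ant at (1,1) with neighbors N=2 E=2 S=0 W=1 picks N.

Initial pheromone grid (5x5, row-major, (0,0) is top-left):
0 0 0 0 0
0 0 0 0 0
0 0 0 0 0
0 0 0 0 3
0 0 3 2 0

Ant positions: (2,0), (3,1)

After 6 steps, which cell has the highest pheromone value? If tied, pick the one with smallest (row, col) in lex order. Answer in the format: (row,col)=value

Answer: (0,2)=5

Derivation:
Step 1: ant0:(2,0)->N->(1,0) | ant1:(3,1)->N->(2,1)
  grid max=2 at (3,4)
Step 2: ant0:(1,0)->N->(0,0) | ant1:(2,1)->N->(1,1)
  grid max=1 at (0,0)
Step 3: ant0:(0,0)->E->(0,1) | ant1:(1,1)->N->(0,1)
  grid max=3 at (0,1)
Step 4: ant0:(0,1)->E->(0,2) | ant1:(0,1)->E->(0,2)
  grid max=3 at (0,2)
Step 5: ant0:(0,2)->W->(0,1) | ant1:(0,2)->W->(0,1)
  grid max=5 at (0,1)
Step 6: ant0:(0,1)->E->(0,2) | ant1:(0,1)->E->(0,2)
  grid max=5 at (0,2)
Final grid:
  0 4 5 0 0
  0 0 0 0 0
  0 0 0 0 0
  0 0 0 0 0
  0 0 0 0 0
Max pheromone 5 at (0,2)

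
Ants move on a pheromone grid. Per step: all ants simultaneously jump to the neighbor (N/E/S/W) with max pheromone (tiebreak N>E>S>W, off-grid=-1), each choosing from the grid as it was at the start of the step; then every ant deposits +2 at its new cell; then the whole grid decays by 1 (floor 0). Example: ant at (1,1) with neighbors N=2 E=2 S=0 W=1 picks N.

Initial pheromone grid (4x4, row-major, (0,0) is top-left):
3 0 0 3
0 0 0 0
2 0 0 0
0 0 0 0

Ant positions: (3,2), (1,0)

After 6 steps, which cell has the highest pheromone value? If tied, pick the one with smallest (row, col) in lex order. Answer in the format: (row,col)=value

Step 1: ant0:(3,2)->N->(2,2) | ant1:(1,0)->N->(0,0)
  grid max=4 at (0,0)
Step 2: ant0:(2,2)->N->(1,2) | ant1:(0,0)->E->(0,1)
  grid max=3 at (0,0)
Step 3: ant0:(1,2)->N->(0,2) | ant1:(0,1)->W->(0,0)
  grid max=4 at (0,0)
Step 4: ant0:(0,2)->E->(0,3) | ant1:(0,0)->E->(0,1)
  grid max=3 at (0,0)
Step 5: ant0:(0,3)->S->(1,3) | ant1:(0,1)->W->(0,0)
  grid max=4 at (0,0)
Step 6: ant0:(1,3)->N->(0,3) | ant1:(0,0)->E->(0,1)
  grid max=3 at (0,0)
Final grid:
  3 1 0 1
  0 0 0 0
  0 0 0 0
  0 0 0 0
Max pheromone 3 at (0,0)

Answer: (0,0)=3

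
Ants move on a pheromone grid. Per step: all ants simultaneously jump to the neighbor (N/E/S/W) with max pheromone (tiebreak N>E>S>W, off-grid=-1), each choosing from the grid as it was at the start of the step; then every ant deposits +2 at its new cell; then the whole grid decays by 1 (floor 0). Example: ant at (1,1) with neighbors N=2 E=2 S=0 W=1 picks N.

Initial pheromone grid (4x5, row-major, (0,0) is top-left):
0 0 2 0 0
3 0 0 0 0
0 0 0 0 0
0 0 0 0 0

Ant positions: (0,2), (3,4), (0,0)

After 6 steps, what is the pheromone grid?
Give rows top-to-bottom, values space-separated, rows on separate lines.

After step 1: ants at (0,3),(2,4),(1,0)
  0 0 1 1 0
  4 0 0 0 0
  0 0 0 0 1
  0 0 0 0 0
After step 2: ants at (0,2),(1,4),(0,0)
  1 0 2 0 0
  3 0 0 0 1
  0 0 0 0 0
  0 0 0 0 0
After step 3: ants at (0,3),(0,4),(1,0)
  0 0 1 1 1
  4 0 0 0 0
  0 0 0 0 0
  0 0 0 0 0
After step 4: ants at (0,4),(0,3),(0,0)
  1 0 0 2 2
  3 0 0 0 0
  0 0 0 0 0
  0 0 0 0 0
After step 5: ants at (0,3),(0,4),(1,0)
  0 0 0 3 3
  4 0 0 0 0
  0 0 0 0 0
  0 0 0 0 0
After step 6: ants at (0,4),(0,3),(0,0)
  1 0 0 4 4
  3 0 0 0 0
  0 0 0 0 0
  0 0 0 0 0

1 0 0 4 4
3 0 0 0 0
0 0 0 0 0
0 0 0 0 0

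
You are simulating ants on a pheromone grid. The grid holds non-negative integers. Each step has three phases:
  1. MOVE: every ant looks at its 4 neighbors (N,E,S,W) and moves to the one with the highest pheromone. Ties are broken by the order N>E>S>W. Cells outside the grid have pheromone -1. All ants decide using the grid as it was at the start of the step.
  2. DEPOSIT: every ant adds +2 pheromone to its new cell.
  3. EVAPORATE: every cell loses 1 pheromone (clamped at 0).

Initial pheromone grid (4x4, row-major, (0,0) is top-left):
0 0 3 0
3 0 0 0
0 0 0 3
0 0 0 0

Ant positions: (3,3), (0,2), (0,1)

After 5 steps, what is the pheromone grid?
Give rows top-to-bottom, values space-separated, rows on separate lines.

After step 1: ants at (2,3),(0,3),(0,2)
  0 0 4 1
  2 0 0 0
  0 0 0 4
  0 0 0 0
After step 2: ants at (1,3),(0,2),(0,3)
  0 0 5 2
  1 0 0 1
  0 0 0 3
  0 0 0 0
After step 3: ants at (2,3),(0,3),(0,2)
  0 0 6 3
  0 0 0 0
  0 0 0 4
  0 0 0 0
After step 4: ants at (1,3),(0,2),(0,3)
  0 0 7 4
  0 0 0 1
  0 0 0 3
  0 0 0 0
After step 5: ants at (0,3),(0,3),(0,2)
  0 0 8 7
  0 0 0 0
  0 0 0 2
  0 0 0 0

0 0 8 7
0 0 0 0
0 0 0 2
0 0 0 0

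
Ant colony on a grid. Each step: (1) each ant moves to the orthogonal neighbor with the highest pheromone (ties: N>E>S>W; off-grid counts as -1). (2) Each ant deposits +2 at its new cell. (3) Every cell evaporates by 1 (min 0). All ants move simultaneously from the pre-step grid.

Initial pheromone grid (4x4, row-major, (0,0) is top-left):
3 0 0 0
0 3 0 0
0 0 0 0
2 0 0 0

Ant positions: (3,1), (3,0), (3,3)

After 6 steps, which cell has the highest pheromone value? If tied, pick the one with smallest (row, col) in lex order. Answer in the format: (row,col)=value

Step 1: ant0:(3,1)->W->(3,0) | ant1:(3,0)->N->(2,0) | ant2:(3,3)->N->(2,3)
  grid max=3 at (3,0)
Step 2: ant0:(3,0)->N->(2,0) | ant1:(2,0)->S->(3,0) | ant2:(2,3)->N->(1,3)
  grid max=4 at (3,0)
Step 3: ant0:(2,0)->S->(3,0) | ant1:(3,0)->N->(2,0) | ant2:(1,3)->N->(0,3)
  grid max=5 at (3,0)
Step 4: ant0:(3,0)->N->(2,0) | ant1:(2,0)->S->(3,0) | ant2:(0,3)->S->(1,3)
  grid max=6 at (3,0)
Step 5: ant0:(2,0)->S->(3,0) | ant1:(3,0)->N->(2,0) | ant2:(1,3)->N->(0,3)
  grid max=7 at (3,0)
Step 6: ant0:(3,0)->N->(2,0) | ant1:(2,0)->S->(3,0) | ant2:(0,3)->S->(1,3)
  grid max=8 at (3,0)
Final grid:
  0 0 0 0
  0 0 0 1
  6 0 0 0
  8 0 0 0
Max pheromone 8 at (3,0)

Answer: (3,0)=8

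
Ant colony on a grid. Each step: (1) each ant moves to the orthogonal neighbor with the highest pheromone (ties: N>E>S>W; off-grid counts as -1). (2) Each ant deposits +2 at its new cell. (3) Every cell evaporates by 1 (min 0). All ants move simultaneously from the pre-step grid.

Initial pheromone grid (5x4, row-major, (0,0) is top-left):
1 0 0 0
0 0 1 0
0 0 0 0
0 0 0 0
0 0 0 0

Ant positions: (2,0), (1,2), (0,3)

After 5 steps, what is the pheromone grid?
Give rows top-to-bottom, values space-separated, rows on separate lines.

After step 1: ants at (1,0),(0,2),(1,3)
  0 0 1 0
  1 0 0 1
  0 0 0 0
  0 0 0 0
  0 0 0 0
After step 2: ants at (0,0),(0,3),(0,3)
  1 0 0 3
  0 0 0 0
  0 0 0 0
  0 0 0 0
  0 0 0 0
After step 3: ants at (0,1),(1,3),(1,3)
  0 1 0 2
  0 0 0 3
  0 0 0 0
  0 0 0 0
  0 0 0 0
After step 4: ants at (0,2),(0,3),(0,3)
  0 0 1 5
  0 0 0 2
  0 0 0 0
  0 0 0 0
  0 0 0 0
After step 5: ants at (0,3),(1,3),(1,3)
  0 0 0 6
  0 0 0 5
  0 0 0 0
  0 0 0 0
  0 0 0 0

0 0 0 6
0 0 0 5
0 0 0 0
0 0 0 0
0 0 0 0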